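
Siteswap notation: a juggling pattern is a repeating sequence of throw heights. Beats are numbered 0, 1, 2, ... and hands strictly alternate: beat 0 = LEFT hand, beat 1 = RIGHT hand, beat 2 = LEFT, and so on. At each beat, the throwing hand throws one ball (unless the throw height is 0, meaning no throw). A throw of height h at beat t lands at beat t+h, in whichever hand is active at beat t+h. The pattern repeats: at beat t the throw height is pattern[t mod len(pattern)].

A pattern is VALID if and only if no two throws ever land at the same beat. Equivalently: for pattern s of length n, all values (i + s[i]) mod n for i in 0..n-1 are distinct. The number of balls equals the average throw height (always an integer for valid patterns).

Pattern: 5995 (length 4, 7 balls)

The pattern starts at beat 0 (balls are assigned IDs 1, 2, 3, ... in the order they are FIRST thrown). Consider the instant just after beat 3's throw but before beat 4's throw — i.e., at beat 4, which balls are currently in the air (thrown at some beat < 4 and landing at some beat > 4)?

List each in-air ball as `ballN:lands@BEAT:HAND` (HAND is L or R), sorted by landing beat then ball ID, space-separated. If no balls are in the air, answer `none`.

Beat 0 (L): throw ball1 h=5 -> lands@5:R; in-air after throw: [b1@5:R]
Beat 1 (R): throw ball2 h=9 -> lands@10:L; in-air after throw: [b1@5:R b2@10:L]
Beat 2 (L): throw ball3 h=9 -> lands@11:R; in-air after throw: [b1@5:R b2@10:L b3@11:R]
Beat 3 (R): throw ball4 h=5 -> lands@8:L; in-air after throw: [b1@5:R b4@8:L b2@10:L b3@11:R]
Beat 4 (L): throw ball5 h=5 -> lands@9:R; in-air after throw: [b1@5:R b4@8:L b5@9:R b2@10:L b3@11:R]

Answer: ball1:lands@5:R ball4:lands@8:L ball2:lands@10:L ball3:lands@11:R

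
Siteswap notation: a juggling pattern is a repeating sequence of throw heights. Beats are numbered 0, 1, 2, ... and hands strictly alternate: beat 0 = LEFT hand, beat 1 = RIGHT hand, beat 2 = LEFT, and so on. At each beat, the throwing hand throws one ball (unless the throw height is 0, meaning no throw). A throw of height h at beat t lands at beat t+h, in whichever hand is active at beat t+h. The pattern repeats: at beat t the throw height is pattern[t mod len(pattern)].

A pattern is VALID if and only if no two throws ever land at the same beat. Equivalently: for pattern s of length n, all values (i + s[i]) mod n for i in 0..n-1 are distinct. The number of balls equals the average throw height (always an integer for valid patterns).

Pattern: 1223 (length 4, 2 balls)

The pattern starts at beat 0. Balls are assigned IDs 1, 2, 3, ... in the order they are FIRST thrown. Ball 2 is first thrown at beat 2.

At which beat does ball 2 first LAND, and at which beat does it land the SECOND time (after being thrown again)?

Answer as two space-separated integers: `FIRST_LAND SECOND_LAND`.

Answer: 4 5

Derivation:
Beat 0 (L): throw ball1 h=1 -> lands@1:R; in-air after throw: [b1@1:R]
Beat 1 (R): throw ball1 h=2 -> lands@3:R; in-air after throw: [b1@3:R]
Beat 2 (L): throw ball2 h=2 -> lands@4:L; in-air after throw: [b1@3:R b2@4:L]
Beat 3 (R): throw ball1 h=3 -> lands@6:L; in-air after throw: [b2@4:L b1@6:L]
Beat 4 (L): throw ball2 h=1 -> lands@5:R; in-air after throw: [b2@5:R b1@6:L]
Beat 5 (R): throw ball2 h=2 -> lands@7:R; in-air after throw: [b1@6:L b2@7:R]
Ball 2: thrown@2 h=2 -> first land @4; rethrown@4 h=1 -> second land @5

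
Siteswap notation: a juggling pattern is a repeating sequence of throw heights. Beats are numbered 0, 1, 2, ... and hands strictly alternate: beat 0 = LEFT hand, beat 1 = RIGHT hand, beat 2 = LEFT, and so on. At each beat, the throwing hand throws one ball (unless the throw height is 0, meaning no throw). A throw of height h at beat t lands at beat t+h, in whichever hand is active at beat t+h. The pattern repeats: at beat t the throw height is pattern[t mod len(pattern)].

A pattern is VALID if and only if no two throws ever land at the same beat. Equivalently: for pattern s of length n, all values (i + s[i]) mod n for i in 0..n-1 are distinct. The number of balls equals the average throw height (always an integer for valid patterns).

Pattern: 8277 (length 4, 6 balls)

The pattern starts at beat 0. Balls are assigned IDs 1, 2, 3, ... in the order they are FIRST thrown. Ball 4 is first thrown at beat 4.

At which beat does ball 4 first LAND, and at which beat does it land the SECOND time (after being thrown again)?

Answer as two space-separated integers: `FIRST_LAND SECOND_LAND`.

Answer: 12 20

Derivation:
Beat 0 (L): throw ball1 h=8 -> lands@8:L; in-air after throw: [b1@8:L]
Beat 1 (R): throw ball2 h=2 -> lands@3:R; in-air after throw: [b2@3:R b1@8:L]
Beat 2 (L): throw ball3 h=7 -> lands@9:R; in-air after throw: [b2@3:R b1@8:L b3@9:R]
Beat 3 (R): throw ball2 h=7 -> lands@10:L; in-air after throw: [b1@8:L b3@9:R b2@10:L]
Beat 4 (L): throw ball4 h=8 -> lands@12:L; in-air after throw: [b1@8:L b3@9:R b2@10:L b4@12:L]
Beat 5 (R): throw ball5 h=2 -> lands@7:R; in-air after throw: [b5@7:R b1@8:L b3@9:R b2@10:L b4@12:L]
Beat 6 (L): throw ball6 h=7 -> lands@13:R; in-air after throw: [b5@7:R b1@8:L b3@9:R b2@10:L b4@12:L b6@13:R]
Beat 7 (R): throw ball5 h=7 -> lands@14:L; in-air after throw: [b1@8:L b3@9:R b2@10:L b4@12:L b6@13:R b5@14:L]
Beat 8 (L): throw ball1 h=8 -> lands@16:L; in-air after throw: [b3@9:R b2@10:L b4@12:L b6@13:R b5@14:L b1@16:L]
Beat 9 (R): throw ball3 h=2 -> lands@11:R; in-air after throw: [b2@10:L b3@11:R b4@12:L b6@13:R b5@14:L b1@16:L]
Beat 10 (L): throw ball2 h=7 -> lands@17:R; in-air after throw: [b3@11:R b4@12:L b6@13:R b5@14:L b1@16:L b2@17:R]
Beat 11 (R): throw ball3 h=7 -> lands@18:L; in-air after throw: [b4@12:L b6@13:R b5@14:L b1@16:L b2@17:R b3@18:L]
Beat 12 (L): throw ball4 h=8 -> lands@20:L; in-air after throw: [b6@13:R b5@14:L b1@16:L b2@17:R b3@18:L b4@20:L]
Beat 13 (R): throw ball6 h=2 -> lands@15:R; in-air after throw: [b5@14:L b6@15:R b1@16:L b2@17:R b3@18:L b4@20:L]
Beat 14 (L): throw ball5 h=7 -> lands@21:R; in-air after throw: [b6@15:R b1@16:L b2@17:R b3@18:L b4@20:L b5@21:R]
Beat 15 (R): throw ball6 h=7 -> lands@22:L; in-air after throw: [b1@16:L b2@17:R b3@18:L b4@20:L b5@21:R b6@22:L]
Beat 16 (L): throw ball1 h=8 -> lands@24:L; in-air after throw: [b2@17:R b3@18:L b4@20:L b5@21:R b6@22:L b1@24:L]
Beat 17 (R): throw ball2 h=2 -> lands@19:R; in-air after throw: [b3@18:L b2@19:R b4@20:L b5@21:R b6@22:L b1@24:L]
Beat 18 (L): throw ball3 h=7 -> lands@25:R; in-air after throw: [b2@19:R b4@20:L b5@21:R b6@22:L b1@24:L b3@25:R]
Beat 19 (R): throw ball2 h=7 -> lands@26:L; in-air after throw: [b4@20:L b5@21:R b6@22:L b1@24:L b3@25:R b2@26:L]
Beat 20 (L): throw ball4 h=8 -> lands@28:L; in-air after throw: [b5@21:R b6@22:L b1@24:L b3@25:R b2@26:L b4@28:L]
Ball 4: thrown@4 h=8 -> first land @12; rethrown@12 h=8 -> second land @20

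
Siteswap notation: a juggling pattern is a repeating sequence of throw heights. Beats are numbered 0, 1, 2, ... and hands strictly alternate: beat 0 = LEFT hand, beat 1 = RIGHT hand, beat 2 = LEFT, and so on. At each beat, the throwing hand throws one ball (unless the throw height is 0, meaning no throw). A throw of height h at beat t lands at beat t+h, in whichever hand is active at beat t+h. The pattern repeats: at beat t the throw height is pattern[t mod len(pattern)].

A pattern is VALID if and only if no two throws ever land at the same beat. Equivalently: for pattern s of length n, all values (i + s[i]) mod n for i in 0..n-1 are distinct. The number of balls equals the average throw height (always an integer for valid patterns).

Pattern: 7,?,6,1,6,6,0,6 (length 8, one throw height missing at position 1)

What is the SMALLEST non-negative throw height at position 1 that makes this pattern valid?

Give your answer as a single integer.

i=0: (0 + 7) mod 8 = 7
i=1: s[i]=? (unknown)
i=2: (2 + 6) mod 8 = 0
i=3: (3 + 1) mod 8 = 4
i=4: (4 + 6) mod 8 = 2
i=5: (5 + 6) mod 8 = 3
i=6: (6 + 0) mod 8 = 6
i=7: (7 + 6) mod 8 = 5
Known residues: [0, 2, 3, 4, 5, 6, 7]; need a permutation of 0..7, so missing residue r = 1
Need (1 + s) mod 8 = 1; smallest s = (1 - 1) mod 8 = 0

Answer: 0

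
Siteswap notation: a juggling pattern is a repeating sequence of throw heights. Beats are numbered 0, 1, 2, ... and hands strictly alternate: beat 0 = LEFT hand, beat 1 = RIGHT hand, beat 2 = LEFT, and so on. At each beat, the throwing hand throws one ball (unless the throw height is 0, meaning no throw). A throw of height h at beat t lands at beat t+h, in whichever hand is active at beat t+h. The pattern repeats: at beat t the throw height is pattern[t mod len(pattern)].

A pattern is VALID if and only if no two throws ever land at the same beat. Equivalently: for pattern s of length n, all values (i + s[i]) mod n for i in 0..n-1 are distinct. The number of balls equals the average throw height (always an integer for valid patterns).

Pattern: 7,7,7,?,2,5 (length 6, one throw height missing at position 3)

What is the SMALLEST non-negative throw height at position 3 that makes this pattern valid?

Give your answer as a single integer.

Answer: 2

Derivation:
i=0: (0 + 7) mod 6 = 1
i=1: (1 + 7) mod 6 = 2
i=2: (2 + 7) mod 6 = 3
i=3: s[i]=? (unknown)
i=4: (4 + 2) mod 6 = 0
i=5: (5 + 5) mod 6 = 4
Known residues: [0, 1, 2, 3, 4]; need a permutation of 0..5, so missing residue r = 5
Need (3 + s) mod 6 = 5; smallest s = (5 - 3) mod 6 = 2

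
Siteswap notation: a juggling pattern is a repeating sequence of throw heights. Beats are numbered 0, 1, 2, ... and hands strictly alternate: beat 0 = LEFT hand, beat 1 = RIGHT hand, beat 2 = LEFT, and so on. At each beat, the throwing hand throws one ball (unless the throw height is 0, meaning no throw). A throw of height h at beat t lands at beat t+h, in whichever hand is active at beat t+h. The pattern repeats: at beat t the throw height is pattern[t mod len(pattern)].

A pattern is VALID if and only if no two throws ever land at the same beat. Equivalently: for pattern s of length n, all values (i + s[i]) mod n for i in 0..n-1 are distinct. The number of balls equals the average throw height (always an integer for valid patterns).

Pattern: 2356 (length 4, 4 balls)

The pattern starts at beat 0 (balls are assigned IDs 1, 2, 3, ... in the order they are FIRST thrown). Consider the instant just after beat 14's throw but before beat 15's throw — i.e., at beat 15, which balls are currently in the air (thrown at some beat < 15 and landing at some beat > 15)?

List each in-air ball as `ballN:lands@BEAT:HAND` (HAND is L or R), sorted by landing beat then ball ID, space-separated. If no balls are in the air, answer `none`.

Beat 0 (L): throw ball1 h=2 -> lands@2:L; in-air after throw: [b1@2:L]
Beat 1 (R): throw ball2 h=3 -> lands@4:L; in-air after throw: [b1@2:L b2@4:L]
Beat 2 (L): throw ball1 h=5 -> lands@7:R; in-air after throw: [b2@4:L b1@7:R]
Beat 3 (R): throw ball3 h=6 -> lands@9:R; in-air after throw: [b2@4:L b1@7:R b3@9:R]
Beat 4 (L): throw ball2 h=2 -> lands@6:L; in-air after throw: [b2@6:L b1@7:R b3@9:R]
Beat 5 (R): throw ball4 h=3 -> lands@8:L; in-air after throw: [b2@6:L b1@7:R b4@8:L b3@9:R]
Beat 6 (L): throw ball2 h=5 -> lands@11:R; in-air after throw: [b1@7:R b4@8:L b3@9:R b2@11:R]
Beat 7 (R): throw ball1 h=6 -> lands@13:R; in-air after throw: [b4@8:L b3@9:R b2@11:R b1@13:R]
Beat 8 (L): throw ball4 h=2 -> lands@10:L; in-air after throw: [b3@9:R b4@10:L b2@11:R b1@13:R]
Beat 9 (R): throw ball3 h=3 -> lands@12:L; in-air after throw: [b4@10:L b2@11:R b3@12:L b1@13:R]
Beat 10 (L): throw ball4 h=5 -> lands@15:R; in-air after throw: [b2@11:R b3@12:L b1@13:R b4@15:R]
Beat 11 (R): throw ball2 h=6 -> lands@17:R; in-air after throw: [b3@12:L b1@13:R b4@15:R b2@17:R]
Beat 12 (L): throw ball3 h=2 -> lands@14:L; in-air after throw: [b1@13:R b3@14:L b4@15:R b2@17:R]
Beat 13 (R): throw ball1 h=3 -> lands@16:L; in-air after throw: [b3@14:L b4@15:R b1@16:L b2@17:R]
Beat 14 (L): throw ball3 h=5 -> lands@19:R; in-air after throw: [b4@15:R b1@16:L b2@17:R b3@19:R]
Beat 15 (R): throw ball4 h=6 -> lands@21:R; in-air after throw: [b1@16:L b2@17:R b3@19:R b4@21:R]

Answer: ball1:lands@16:L ball2:lands@17:R ball3:lands@19:R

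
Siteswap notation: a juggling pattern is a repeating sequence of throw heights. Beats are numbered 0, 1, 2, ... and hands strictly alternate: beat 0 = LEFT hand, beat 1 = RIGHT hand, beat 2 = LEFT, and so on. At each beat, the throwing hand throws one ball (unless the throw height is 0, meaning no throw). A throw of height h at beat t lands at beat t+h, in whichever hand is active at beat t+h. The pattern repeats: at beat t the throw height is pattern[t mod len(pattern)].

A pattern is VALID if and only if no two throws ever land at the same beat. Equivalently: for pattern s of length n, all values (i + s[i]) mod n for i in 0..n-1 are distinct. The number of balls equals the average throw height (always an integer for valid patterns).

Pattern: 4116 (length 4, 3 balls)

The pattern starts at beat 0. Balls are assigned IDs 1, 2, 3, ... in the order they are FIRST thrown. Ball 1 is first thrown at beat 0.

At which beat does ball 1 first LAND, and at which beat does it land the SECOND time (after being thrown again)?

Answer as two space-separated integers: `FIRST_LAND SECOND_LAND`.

Beat 0 (L): throw ball1 h=4 -> lands@4:L; in-air after throw: [b1@4:L]
Beat 1 (R): throw ball2 h=1 -> lands@2:L; in-air after throw: [b2@2:L b1@4:L]
Beat 2 (L): throw ball2 h=1 -> lands@3:R; in-air after throw: [b2@3:R b1@4:L]
Beat 3 (R): throw ball2 h=6 -> lands@9:R; in-air after throw: [b1@4:L b2@9:R]
Beat 4 (L): throw ball1 h=4 -> lands@8:L; in-air after throw: [b1@8:L b2@9:R]
Beat 5 (R): throw ball3 h=1 -> lands@6:L; in-air after throw: [b3@6:L b1@8:L b2@9:R]
Beat 6 (L): throw ball3 h=1 -> lands@7:R; in-air after throw: [b3@7:R b1@8:L b2@9:R]
Beat 7 (R): throw ball3 h=6 -> lands@13:R; in-air after throw: [b1@8:L b2@9:R b3@13:R]
Beat 8 (L): throw ball1 h=4 -> lands@12:L; in-air after throw: [b2@9:R b1@12:L b3@13:R]
Ball 1: thrown@0 h=4 -> first land @4; rethrown@4 h=4 -> second land @8

Answer: 4 8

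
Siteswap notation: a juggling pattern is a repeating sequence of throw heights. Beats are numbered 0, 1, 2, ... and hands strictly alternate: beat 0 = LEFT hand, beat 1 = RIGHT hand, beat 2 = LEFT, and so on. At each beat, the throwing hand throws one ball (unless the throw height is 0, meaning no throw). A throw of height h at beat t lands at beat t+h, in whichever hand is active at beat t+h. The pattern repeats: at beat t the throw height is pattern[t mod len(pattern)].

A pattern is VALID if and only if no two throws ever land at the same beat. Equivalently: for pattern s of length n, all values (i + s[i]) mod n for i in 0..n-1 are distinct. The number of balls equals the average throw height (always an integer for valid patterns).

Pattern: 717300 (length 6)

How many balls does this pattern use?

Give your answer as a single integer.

Pattern = [7, 1, 7, 3, 0, 0], length n = 6
  position 0: throw height = 7, running sum = 7
  position 1: throw height = 1, running sum = 8
  position 2: throw height = 7, running sum = 15
  position 3: throw height = 3, running sum = 18
  position 4: throw height = 0, running sum = 18
  position 5: throw height = 0, running sum = 18
Total sum = 18; balls = sum / n = 18 / 6 = 3

Answer: 3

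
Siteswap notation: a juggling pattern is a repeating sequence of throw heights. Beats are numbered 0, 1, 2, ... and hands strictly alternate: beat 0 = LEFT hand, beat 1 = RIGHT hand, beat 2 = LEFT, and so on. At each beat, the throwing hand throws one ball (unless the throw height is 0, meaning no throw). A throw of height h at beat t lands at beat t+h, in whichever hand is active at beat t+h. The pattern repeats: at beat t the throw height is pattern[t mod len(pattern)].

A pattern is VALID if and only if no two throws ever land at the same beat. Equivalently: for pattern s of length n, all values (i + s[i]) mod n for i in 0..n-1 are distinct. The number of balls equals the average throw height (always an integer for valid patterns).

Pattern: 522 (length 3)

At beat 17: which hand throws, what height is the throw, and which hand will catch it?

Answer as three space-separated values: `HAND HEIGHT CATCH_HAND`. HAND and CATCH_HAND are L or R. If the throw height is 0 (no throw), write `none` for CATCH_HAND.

Beat 17: 17 mod 2 = 1, so hand = R
Throw height = pattern[17 mod 3] = pattern[2] = 2
Lands at beat 17+2=19, 19 mod 2 = 1, so catch hand = R

Answer: R 2 R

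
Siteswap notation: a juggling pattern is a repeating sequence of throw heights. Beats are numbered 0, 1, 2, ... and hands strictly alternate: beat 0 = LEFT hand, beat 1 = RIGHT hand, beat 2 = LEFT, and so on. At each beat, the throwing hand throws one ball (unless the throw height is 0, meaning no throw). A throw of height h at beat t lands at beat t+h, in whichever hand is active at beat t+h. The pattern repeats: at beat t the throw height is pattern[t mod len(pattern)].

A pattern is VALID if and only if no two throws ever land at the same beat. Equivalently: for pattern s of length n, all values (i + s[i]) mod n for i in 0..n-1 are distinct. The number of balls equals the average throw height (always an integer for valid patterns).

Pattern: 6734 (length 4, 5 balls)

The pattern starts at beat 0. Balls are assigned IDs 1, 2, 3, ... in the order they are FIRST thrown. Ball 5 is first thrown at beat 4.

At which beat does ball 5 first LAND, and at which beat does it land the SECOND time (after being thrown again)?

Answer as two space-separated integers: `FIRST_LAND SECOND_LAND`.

Beat 0 (L): throw ball1 h=6 -> lands@6:L; in-air after throw: [b1@6:L]
Beat 1 (R): throw ball2 h=7 -> lands@8:L; in-air after throw: [b1@6:L b2@8:L]
Beat 2 (L): throw ball3 h=3 -> lands@5:R; in-air after throw: [b3@5:R b1@6:L b2@8:L]
Beat 3 (R): throw ball4 h=4 -> lands@7:R; in-air after throw: [b3@5:R b1@6:L b4@7:R b2@8:L]
Beat 4 (L): throw ball5 h=6 -> lands@10:L; in-air after throw: [b3@5:R b1@6:L b4@7:R b2@8:L b5@10:L]
Beat 5 (R): throw ball3 h=7 -> lands@12:L; in-air after throw: [b1@6:L b4@7:R b2@8:L b5@10:L b3@12:L]
Beat 6 (L): throw ball1 h=3 -> lands@9:R; in-air after throw: [b4@7:R b2@8:L b1@9:R b5@10:L b3@12:L]
Beat 7 (R): throw ball4 h=4 -> lands@11:R; in-air after throw: [b2@8:L b1@9:R b5@10:L b4@11:R b3@12:L]
Beat 8 (L): throw ball2 h=6 -> lands@14:L; in-air after throw: [b1@9:R b5@10:L b4@11:R b3@12:L b2@14:L]
Beat 9 (R): throw ball1 h=7 -> lands@16:L; in-air after throw: [b5@10:L b4@11:R b3@12:L b2@14:L b1@16:L]
Beat 10 (L): throw ball5 h=3 -> lands@13:R; in-air after throw: [b4@11:R b3@12:L b5@13:R b2@14:L b1@16:L]
Beat 11 (R): throw ball4 h=4 -> lands@15:R; in-air after throw: [b3@12:L b5@13:R b2@14:L b4@15:R b1@16:L]
Ball 5: thrown@4 h=6 -> first land @10; rethrown@10 h=3 -> second land @13

Answer: 10 13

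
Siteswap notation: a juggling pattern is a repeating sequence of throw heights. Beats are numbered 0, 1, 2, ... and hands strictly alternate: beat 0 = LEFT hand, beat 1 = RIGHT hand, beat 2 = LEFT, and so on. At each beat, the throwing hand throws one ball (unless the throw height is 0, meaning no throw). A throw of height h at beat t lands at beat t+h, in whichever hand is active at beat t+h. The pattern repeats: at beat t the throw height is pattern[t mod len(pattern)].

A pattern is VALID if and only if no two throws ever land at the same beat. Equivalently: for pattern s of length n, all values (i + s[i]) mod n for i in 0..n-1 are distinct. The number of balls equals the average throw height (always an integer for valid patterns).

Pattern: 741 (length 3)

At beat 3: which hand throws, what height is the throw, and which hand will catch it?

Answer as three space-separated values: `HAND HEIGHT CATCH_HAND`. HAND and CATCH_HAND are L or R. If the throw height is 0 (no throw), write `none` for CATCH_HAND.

Beat 3: 3 mod 2 = 1, so hand = R
Throw height = pattern[3 mod 3] = pattern[0] = 7
Lands at beat 3+7=10, 10 mod 2 = 0, so catch hand = L

Answer: R 7 L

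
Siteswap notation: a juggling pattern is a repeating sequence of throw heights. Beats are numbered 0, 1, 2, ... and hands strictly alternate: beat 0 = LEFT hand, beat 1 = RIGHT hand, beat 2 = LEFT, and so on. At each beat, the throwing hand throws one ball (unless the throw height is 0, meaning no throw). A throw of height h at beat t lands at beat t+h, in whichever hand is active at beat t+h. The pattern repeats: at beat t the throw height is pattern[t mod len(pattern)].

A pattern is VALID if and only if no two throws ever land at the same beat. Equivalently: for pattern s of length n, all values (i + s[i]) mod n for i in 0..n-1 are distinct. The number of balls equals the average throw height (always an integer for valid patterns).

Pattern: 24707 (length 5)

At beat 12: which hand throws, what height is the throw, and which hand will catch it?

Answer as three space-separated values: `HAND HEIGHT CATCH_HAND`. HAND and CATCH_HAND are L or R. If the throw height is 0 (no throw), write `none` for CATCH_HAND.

Beat 12: 12 mod 2 = 0, so hand = L
Throw height = pattern[12 mod 5] = pattern[2] = 7
Lands at beat 12+7=19, 19 mod 2 = 1, so catch hand = R

Answer: L 7 R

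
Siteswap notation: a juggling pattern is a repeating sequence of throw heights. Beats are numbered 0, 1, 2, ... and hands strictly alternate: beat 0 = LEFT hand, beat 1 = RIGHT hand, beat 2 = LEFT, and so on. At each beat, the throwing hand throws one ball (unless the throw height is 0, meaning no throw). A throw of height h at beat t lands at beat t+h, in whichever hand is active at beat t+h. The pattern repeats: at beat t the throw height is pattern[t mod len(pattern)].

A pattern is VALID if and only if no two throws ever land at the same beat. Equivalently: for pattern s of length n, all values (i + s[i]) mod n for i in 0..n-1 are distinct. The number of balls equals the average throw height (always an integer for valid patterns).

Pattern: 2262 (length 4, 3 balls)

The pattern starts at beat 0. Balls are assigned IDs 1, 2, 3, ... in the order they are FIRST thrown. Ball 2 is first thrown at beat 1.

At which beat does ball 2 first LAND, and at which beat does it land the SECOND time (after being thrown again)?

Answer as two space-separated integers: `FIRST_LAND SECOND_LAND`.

Answer: 3 5

Derivation:
Beat 0 (L): throw ball1 h=2 -> lands@2:L; in-air after throw: [b1@2:L]
Beat 1 (R): throw ball2 h=2 -> lands@3:R; in-air after throw: [b1@2:L b2@3:R]
Beat 2 (L): throw ball1 h=6 -> lands@8:L; in-air after throw: [b2@3:R b1@8:L]
Beat 3 (R): throw ball2 h=2 -> lands@5:R; in-air after throw: [b2@5:R b1@8:L]
Beat 4 (L): throw ball3 h=2 -> lands@6:L; in-air after throw: [b2@5:R b3@6:L b1@8:L]
Beat 5 (R): throw ball2 h=2 -> lands@7:R; in-air after throw: [b3@6:L b2@7:R b1@8:L]
Ball 2: thrown@1 h=2 -> first land @3; rethrown@3 h=2 -> second land @5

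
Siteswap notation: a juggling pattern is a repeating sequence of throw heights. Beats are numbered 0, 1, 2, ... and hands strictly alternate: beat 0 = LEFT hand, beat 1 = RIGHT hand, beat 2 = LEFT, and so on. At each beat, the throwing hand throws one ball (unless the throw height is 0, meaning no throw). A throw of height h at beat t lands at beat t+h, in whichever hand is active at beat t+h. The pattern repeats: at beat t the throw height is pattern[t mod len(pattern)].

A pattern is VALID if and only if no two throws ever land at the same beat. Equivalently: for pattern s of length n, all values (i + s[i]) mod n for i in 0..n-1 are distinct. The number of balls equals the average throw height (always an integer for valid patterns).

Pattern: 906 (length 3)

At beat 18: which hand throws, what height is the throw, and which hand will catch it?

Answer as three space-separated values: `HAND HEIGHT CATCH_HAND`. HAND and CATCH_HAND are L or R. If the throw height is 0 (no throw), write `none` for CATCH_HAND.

Beat 18: 18 mod 2 = 0, so hand = L
Throw height = pattern[18 mod 3] = pattern[0] = 9
Lands at beat 18+9=27, 27 mod 2 = 1, so catch hand = R

Answer: L 9 R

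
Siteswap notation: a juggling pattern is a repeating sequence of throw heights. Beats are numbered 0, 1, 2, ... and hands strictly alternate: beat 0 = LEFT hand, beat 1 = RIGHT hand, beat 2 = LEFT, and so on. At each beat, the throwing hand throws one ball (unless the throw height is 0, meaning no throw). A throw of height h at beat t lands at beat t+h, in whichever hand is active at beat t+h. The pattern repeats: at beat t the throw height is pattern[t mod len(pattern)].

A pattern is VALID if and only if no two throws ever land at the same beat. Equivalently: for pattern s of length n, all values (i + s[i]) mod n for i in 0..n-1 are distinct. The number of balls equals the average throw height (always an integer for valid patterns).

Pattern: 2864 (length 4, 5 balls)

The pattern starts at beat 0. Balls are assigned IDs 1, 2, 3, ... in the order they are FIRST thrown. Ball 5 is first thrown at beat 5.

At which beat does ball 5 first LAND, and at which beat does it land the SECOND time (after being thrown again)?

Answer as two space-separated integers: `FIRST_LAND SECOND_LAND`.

Beat 0 (L): throw ball1 h=2 -> lands@2:L; in-air after throw: [b1@2:L]
Beat 1 (R): throw ball2 h=8 -> lands@9:R; in-air after throw: [b1@2:L b2@9:R]
Beat 2 (L): throw ball1 h=6 -> lands@8:L; in-air after throw: [b1@8:L b2@9:R]
Beat 3 (R): throw ball3 h=4 -> lands@7:R; in-air after throw: [b3@7:R b1@8:L b2@9:R]
Beat 4 (L): throw ball4 h=2 -> lands@6:L; in-air after throw: [b4@6:L b3@7:R b1@8:L b2@9:R]
Beat 5 (R): throw ball5 h=8 -> lands@13:R; in-air after throw: [b4@6:L b3@7:R b1@8:L b2@9:R b5@13:R]
Beat 6 (L): throw ball4 h=6 -> lands@12:L; in-air after throw: [b3@7:R b1@8:L b2@9:R b4@12:L b5@13:R]
Beat 7 (R): throw ball3 h=4 -> lands@11:R; in-air after throw: [b1@8:L b2@9:R b3@11:R b4@12:L b5@13:R]
Beat 8 (L): throw ball1 h=2 -> lands@10:L; in-air after throw: [b2@9:R b1@10:L b3@11:R b4@12:L b5@13:R]
Beat 9 (R): throw ball2 h=8 -> lands@17:R; in-air after throw: [b1@10:L b3@11:R b4@12:L b5@13:R b2@17:R]
Beat 10 (L): throw ball1 h=6 -> lands@16:L; in-air after throw: [b3@11:R b4@12:L b5@13:R b1@16:L b2@17:R]
Beat 11 (R): throw ball3 h=4 -> lands@15:R; in-air after throw: [b4@12:L b5@13:R b3@15:R b1@16:L b2@17:R]
Beat 12 (L): throw ball4 h=2 -> lands@14:L; in-air after throw: [b5@13:R b4@14:L b3@15:R b1@16:L b2@17:R]
Beat 13 (R): throw ball5 h=8 -> lands@21:R; in-air after throw: [b4@14:L b3@15:R b1@16:L b2@17:R b5@21:R]
Beat 14 (L): throw ball4 h=6 -> lands@20:L; in-air after throw: [b3@15:R b1@16:L b2@17:R b4@20:L b5@21:R]
Beat 15 (R): throw ball3 h=4 -> lands@19:R; in-air after throw: [b1@16:L b2@17:R b3@19:R b4@20:L b5@21:R]
Beat 16 (L): throw ball1 h=2 -> lands@18:L; in-air after throw: [b2@17:R b1@18:L b3@19:R b4@20:L b5@21:R]
Beat 17 (R): throw ball2 h=8 -> lands@25:R; in-air after throw: [b1@18:L b3@19:R b4@20:L b5@21:R b2@25:R]
Beat 18 (L): throw ball1 h=6 -> lands@24:L; in-air after throw: [b3@19:R b4@20:L b5@21:R b1@24:L b2@25:R]
Beat 19 (R): throw ball3 h=4 -> lands@23:R; in-air after throw: [b4@20:L b5@21:R b3@23:R b1@24:L b2@25:R]
Ball 5: thrown@5 h=8 -> first land @13; rethrown@13 h=8 -> second land @21

Answer: 13 21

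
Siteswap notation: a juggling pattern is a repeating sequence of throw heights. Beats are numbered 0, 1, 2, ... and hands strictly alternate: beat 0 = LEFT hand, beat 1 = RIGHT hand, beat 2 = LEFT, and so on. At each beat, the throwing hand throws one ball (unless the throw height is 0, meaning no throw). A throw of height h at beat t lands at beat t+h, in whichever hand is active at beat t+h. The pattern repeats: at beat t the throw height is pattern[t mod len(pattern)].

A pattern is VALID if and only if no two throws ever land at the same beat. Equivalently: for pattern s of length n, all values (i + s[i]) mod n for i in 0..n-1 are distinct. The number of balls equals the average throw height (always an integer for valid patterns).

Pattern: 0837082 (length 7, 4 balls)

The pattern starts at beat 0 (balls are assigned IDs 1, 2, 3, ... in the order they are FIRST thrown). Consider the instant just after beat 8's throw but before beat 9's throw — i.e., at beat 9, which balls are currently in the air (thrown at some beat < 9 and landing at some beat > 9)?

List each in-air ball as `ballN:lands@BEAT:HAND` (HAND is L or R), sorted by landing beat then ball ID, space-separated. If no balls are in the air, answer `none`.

Answer: ball3:lands@10:L ball2:lands@13:R ball4:lands@16:L

Derivation:
Beat 1 (R): throw ball1 h=8 -> lands@9:R; in-air after throw: [b1@9:R]
Beat 2 (L): throw ball2 h=3 -> lands@5:R; in-air after throw: [b2@5:R b1@9:R]
Beat 3 (R): throw ball3 h=7 -> lands@10:L; in-air after throw: [b2@5:R b1@9:R b3@10:L]
Beat 5 (R): throw ball2 h=8 -> lands@13:R; in-air after throw: [b1@9:R b3@10:L b2@13:R]
Beat 6 (L): throw ball4 h=2 -> lands@8:L; in-air after throw: [b4@8:L b1@9:R b3@10:L b2@13:R]
Beat 8 (L): throw ball4 h=8 -> lands@16:L; in-air after throw: [b1@9:R b3@10:L b2@13:R b4@16:L]
Beat 9 (R): throw ball1 h=3 -> lands@12:L; in-air after throw: [b3@10:L b1@12:L b2@13:R b4@16:L]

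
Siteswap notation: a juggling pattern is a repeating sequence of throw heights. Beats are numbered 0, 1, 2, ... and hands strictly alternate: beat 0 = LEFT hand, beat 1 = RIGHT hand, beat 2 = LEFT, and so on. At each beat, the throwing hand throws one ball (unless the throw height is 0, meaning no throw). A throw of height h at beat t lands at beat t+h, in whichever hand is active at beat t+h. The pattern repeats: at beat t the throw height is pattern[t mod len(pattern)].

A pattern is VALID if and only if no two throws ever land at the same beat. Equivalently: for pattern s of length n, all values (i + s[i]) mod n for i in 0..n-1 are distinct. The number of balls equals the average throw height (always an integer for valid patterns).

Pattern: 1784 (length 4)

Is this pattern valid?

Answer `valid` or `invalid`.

i=0: (i + s[i]) mod n = (0 + 1) mod 4 = 1
i=1: (i + s[i]) mod n = (1 + 7) mod 4 = 0
i=2: (i + s[i]) mod n = (2 + 8) mod 4 = 2
i=3: (i + s[i]) mod n = (3 + 4) mod 4 = 3
Residues: [1, 0, 2, 3], distinct: True

Answer: valid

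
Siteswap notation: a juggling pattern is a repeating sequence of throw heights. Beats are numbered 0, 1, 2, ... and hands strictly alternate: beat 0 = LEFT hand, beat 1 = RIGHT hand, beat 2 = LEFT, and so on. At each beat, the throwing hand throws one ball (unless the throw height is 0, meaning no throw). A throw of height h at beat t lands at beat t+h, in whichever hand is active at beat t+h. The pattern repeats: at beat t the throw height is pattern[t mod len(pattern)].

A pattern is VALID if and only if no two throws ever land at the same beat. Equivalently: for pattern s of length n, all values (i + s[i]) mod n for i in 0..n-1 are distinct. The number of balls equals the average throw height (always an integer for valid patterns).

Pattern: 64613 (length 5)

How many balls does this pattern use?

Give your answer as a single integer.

Answer: 4

Derivation:
Pattern = [6, 4, 6, 1, 3], length n = 5
  position 0: throw height = 6, running sum = 6
  position 1: throw height = 4, running sum = 10
  position 2: throw height = 6, running sum = 16
  position 3: throw height = 1, running sum = 17
  position 4: throw height = 3, running sum = 20
Total sum = 20; balls = sum / n = 20 / 5 = 4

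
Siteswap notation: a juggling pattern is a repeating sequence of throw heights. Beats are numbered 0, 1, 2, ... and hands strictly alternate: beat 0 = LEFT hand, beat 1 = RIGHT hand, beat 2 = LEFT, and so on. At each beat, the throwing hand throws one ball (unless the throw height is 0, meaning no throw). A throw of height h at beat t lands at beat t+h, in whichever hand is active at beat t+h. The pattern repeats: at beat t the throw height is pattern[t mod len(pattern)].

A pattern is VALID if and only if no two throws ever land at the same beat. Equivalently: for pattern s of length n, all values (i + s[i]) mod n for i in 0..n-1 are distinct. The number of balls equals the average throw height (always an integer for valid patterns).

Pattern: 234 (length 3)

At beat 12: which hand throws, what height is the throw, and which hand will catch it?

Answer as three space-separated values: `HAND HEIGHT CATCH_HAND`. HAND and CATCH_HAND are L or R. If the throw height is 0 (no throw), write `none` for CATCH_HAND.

Answer: L 2 L

Derivation:
Beat 12: 12 mod 2 = 0, so hand = L
Throw height = pattern[12 mod 3] = pattern[0] = 2
Lands at beat 12+2=14, 14 mod 2 = 0, so catch hand = L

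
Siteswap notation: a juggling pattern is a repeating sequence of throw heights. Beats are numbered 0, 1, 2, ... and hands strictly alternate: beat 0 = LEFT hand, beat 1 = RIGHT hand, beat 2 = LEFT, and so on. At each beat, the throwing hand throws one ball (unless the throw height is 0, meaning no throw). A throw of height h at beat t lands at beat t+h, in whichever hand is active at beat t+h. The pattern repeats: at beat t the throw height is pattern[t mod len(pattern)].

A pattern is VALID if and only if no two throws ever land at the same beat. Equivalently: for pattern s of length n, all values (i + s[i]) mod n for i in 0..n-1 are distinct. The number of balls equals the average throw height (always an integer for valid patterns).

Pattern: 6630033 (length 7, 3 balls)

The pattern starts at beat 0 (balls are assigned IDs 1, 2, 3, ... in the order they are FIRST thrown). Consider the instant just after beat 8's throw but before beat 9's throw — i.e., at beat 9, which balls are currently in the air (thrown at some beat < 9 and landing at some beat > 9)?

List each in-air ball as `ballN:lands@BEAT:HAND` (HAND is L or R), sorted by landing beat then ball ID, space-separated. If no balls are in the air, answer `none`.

Beat 0 (L): throw ball1 h=6 -> lands@6:L; in-air after throw: [b1@6:L]
Beat 1 (R): throw ball2 h=6 -> lands@7:R; in-air after throw: [b1@6:L b2@7:R]
Beat 2 (L): throw ball3 h=3 -> lands@5:R; in-air after throw: [b3@5:R b1@6:L b2@7:R]
Beat 5 (R): throw ball3 h=3 -> lands@8:L; in-air after throw: [b1@6:L b2@7:R b3@8:L]
Beat 6 (L): throw ball1 h=3 -> lands@9:R; in-air after throw: [b2@7:R b3@8:L b1@9:R]
Beat 7 (R): throw ball2 h=6 -> lands@13:R; in-air after throw: [b3@8:L b1@9:R b2@13:R]
Beat 8 (L): throw ball3 h=6 -> lands@14:L; in-air after throw: [b1@9:R b2@13:R b3@14:L]
Beat 9 (R): throw ball1 h=3 -> lands@12:L; in-air after throw: [b1@12:L b2@13:R b3@14:L]

Answer: ball2:lands@13:R ball3:lands@14:L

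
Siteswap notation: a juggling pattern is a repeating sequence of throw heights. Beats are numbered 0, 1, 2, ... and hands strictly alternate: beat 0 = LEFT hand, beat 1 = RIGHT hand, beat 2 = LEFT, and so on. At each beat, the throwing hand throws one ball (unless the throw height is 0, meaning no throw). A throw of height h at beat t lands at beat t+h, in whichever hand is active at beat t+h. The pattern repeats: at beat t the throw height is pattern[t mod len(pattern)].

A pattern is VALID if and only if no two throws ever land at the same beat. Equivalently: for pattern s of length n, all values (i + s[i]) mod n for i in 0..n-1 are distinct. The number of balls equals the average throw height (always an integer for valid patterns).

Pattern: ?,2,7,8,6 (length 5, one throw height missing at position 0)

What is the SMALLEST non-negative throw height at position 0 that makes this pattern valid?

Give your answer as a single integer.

Answer: 2

Derivation:
i=0: s[i]=? (unknown)
i=1: (1 + 2) mod 5 = 3
i=2: (2 + 7) mod 5 = 4
i=3: (3 + 8) mod 5 = 1
i=4: (4 + 6) mod 5 = 0
Known residues: [0, 1, 3, 4]; need a permutation of 0..4, so missing residue r = 2
Need (0 + s) mod 5 = 2; smallest s = (2 - 0) mod 5 = 2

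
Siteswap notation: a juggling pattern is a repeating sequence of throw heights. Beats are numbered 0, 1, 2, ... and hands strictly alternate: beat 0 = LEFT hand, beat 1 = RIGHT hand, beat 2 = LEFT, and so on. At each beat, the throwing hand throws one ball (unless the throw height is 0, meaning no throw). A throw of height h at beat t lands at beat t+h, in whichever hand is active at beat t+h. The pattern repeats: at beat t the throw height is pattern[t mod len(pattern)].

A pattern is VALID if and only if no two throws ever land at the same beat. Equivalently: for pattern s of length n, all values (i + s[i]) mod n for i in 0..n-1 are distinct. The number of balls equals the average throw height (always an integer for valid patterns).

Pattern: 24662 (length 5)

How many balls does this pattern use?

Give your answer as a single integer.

Answer: 4

Derivation:
Pattern = [2, 4, 6, 6, 2], length n = 5
  position 0: throw height = 2, running sum = 2
  position 1: throw height = 4, running sum = 6
  position 2: throw height = 6, running sum = 12
  position 3: throw height = 6, running sum = 18
  position 4: throw height = 2, running sum = 20
Total sum = 20; balls = sum / n = 20 / 5 = 4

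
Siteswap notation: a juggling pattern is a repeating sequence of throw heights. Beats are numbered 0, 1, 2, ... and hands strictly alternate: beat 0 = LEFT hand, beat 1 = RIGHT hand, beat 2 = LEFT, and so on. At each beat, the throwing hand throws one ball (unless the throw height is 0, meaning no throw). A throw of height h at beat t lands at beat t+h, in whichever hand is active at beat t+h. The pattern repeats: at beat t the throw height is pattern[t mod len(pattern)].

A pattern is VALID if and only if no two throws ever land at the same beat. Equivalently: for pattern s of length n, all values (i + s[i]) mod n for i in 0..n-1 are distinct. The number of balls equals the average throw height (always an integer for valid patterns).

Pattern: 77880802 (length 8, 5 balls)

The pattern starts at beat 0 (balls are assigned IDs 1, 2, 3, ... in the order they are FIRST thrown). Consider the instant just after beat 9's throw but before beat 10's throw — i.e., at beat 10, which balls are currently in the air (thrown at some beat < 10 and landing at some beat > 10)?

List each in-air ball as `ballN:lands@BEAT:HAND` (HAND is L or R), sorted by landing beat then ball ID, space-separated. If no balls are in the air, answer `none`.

Answer: ball4:lands@11:R ball5:lands@13:R ball2:lands@15:R ball1:lands@16:L

Derivation:
Beat 0 (L): throw ball1 h=7 -> lands@7:R; in-air after throw: [b1@7:R]
Beat 1 (R): throw ball2 h=7 -> lands@8:L; in-air after throw: [b1@7:R b2@8:L]
Beat 2 (L): throw ball3 h=8 -> lands@10:L; in-air after throw: [b1@7:R b2@8:L b3@10:L]
Beat 3 (R): throw ball4 h=8 -> lands@11:R; in-air after throw: [b1@7:R b2@8:L b3@10:L b4@11:R]
Beat 5 (R): throw ball5 h=8 -> lands@13:R; in-air after throw: [b1@7:R b2@8:L b3@10:L b4@11:R b5@13:R]
Beat 7 (R): throw ball1 h=2 -> lands@9:R; in-air after throw: [b2@8:L b1@9:R b3@10:L b4@11:R b5@13:R]
Beat 8 (L): throw ball2 h=7 -> lands@15:R; in-air after throw: [b1@9:R b3@10:L b4@11:R b5@13:R b2@15:R]
Beat 9 (R): throw ball1 h=7 -> lands@16:L; in-air after throw: [b3@10:L b4@11:R b5@13:R b2@15:R b1@16:L]
Beat 10 (L): throw ball3 h=8 -> lands@18:L; in-air after throw: [b4@11:R b5@13:R b2@15:R b1@16:L b3@18:L]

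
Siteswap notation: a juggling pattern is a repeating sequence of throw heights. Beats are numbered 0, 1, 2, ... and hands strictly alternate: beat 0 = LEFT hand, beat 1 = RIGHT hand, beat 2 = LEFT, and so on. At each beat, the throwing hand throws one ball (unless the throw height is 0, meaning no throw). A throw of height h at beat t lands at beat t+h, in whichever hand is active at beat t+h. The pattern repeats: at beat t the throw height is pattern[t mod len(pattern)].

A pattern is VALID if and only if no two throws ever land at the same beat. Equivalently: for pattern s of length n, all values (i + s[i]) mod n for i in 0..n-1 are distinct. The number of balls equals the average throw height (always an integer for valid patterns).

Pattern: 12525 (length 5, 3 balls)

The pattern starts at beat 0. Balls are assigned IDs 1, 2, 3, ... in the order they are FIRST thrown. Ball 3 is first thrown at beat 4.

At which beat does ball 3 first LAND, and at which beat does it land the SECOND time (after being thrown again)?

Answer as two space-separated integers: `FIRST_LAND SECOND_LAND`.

Answer: 9 14

Derivation:
Beat 0 (L): throw ball1 h=1 -> lands@1:R; in-air after throw: [b1@1:R]
Beat 1 (R): throw ball1 h=2 -> lands@3:R; in-air after throw: [b1@3:R]
Beat 2 (L): throw ball2 h=5 -> lands@7:R; in-air after throw: [b1@3:R b2@7:R]
Beat 3 (R): throw ball1 h=2 -> lands@5:R; in-air after throw: [b1@5:R b2@7:R]
Beat 4 (L): throw ball3 h=5 -> lands@9:R; in-air after throw: [b1@5:R b2@7:R b3@9:R]
Beat 5 (R): throw ball1 h=1 -> lands@6:L; in-air after throw: [b1@6:L b2@7:R b3@9:R]
Beat 6 (L): throw ball1 h=2 -> lands@8:L; in-air after throw: [b2@7:R b1@8:L b3@9:R]
Beat 7 (R): throw ball2 h=5 -> lands@12:L; in-air after throw: [b1@8:L b3@9:R b2@12:L]
Beat 8 (L): throw ball1 h=2 -> lands@10:L; in-air after throw: [b3@9:R b1@10:L b2@12:L]
Beat 9 (R): throw ball3 h=5 -> lands@14:L; in-air after throw: [b1@10:L b2@12:L b3@14:L]
Beat 10 (L): throw ball1 h=1 -> lands@11:R; in-air after throw: [b1@11:R b2@12:L b3@14:L]
Beat 11 (R): throw ball1 h=2 -> lands@13:R; in-air after throw: [b2@12:L b1@13:R b3@14:L]
Beat 12 (L): throw ball2 h=5 -> lands@17:R; in-air after throw: [b1@13:R b3@14:L b2@17:R]
Beat 13 (R): throw ball1 h=2 -> lands@15:R; in-air after throw: [b3@14:L b1@15:R b2@17:R]
Beat 14 (L): throw ball3 h=5 -> lands@19:R; in-air after throw: [b1@15:R b2@17:R b3@19:R]
Ball 3: thrown@4 h=5 -> first land @9; rethrown@9 h=5 -> second land @14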